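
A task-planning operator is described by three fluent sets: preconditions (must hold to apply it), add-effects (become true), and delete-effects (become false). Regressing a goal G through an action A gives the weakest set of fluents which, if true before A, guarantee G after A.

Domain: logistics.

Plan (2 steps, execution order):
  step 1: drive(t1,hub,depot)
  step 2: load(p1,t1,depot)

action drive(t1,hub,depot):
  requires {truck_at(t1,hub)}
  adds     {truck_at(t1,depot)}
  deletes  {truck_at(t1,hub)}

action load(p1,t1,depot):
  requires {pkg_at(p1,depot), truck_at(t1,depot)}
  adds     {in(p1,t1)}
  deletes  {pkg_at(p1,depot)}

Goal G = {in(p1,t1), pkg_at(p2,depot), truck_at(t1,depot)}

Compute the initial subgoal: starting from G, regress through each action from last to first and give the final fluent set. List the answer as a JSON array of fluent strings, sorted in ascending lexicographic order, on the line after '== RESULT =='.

Work backward from the goal:
  through step 2 (load(p1,t1,depot)): drop {in(p1,t1)}, keep {pkg_at(p2,depot), truck_at(t1,depot)}, require {pkg_at(p1,depot), truck_at(t1,depot)}
    → {pkg_at(p1,depot), pkg_at(p2,depot), truck_at(t1,depot)}
  through step 1 (drive(t1,hub,depot)): drop {truck_at(t1,depot)}, keep {pkg_at(p1,depot), pkg_at(p2,depot)}, require {truck_at(t1,hub)}
    → {pkg_at(p1,depot), pkg_at(p2,depot), truck_at(t1,hub)}

== RESULT ==
["pkg_at(p1,depot)", "pkg_at(p2,depot)", "truck_at(t1,hub)"]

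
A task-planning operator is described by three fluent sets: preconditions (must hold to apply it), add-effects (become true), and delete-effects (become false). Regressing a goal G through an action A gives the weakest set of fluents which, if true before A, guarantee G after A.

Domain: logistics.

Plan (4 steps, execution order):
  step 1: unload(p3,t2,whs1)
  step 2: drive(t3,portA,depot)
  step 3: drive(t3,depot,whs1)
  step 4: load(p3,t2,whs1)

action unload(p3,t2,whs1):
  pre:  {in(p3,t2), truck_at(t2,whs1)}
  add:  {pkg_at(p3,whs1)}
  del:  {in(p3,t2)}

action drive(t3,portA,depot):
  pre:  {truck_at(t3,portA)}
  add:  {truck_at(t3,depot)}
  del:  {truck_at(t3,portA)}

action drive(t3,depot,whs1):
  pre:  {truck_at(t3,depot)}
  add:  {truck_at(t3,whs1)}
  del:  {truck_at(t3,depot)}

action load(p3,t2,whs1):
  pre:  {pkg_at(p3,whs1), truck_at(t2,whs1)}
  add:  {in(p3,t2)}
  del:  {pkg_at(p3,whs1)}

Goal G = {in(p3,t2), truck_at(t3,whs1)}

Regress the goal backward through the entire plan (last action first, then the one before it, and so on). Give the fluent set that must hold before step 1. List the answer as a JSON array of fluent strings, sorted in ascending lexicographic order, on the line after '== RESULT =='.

Regress step by step:
  through step 4 (load(p3,t2,whs1)): drop {in(p3,t2)}, keep {truck_at(t3,whs1)}, require {pkg_at(p3,whs1), truck_at(t2,whs1)}
    → {pkg_at(p3,whs1), truck_at(t2,whs1), truck_at(t3,whs1)}
  through step 3 (drive(t3,depot,whs1)): drop {truck_at(t3,whs1)}, keep {pkg_at(p3,whs1), truck_at(t2,whs1)}, require {truck_at(t3,depot)}
    → {pkg_at(p3,whs1), truck_at(t2,whs1), truck_at(t3,depot)}
  through step 2 (drive(t3,portA,depot)): drop {truck_at(t3,depot)}, keep {pkg_at(p3,whs1), truck_at(t2,whs1)}, require {truck_at(t3,portA)}
    → {pkg_at(p3,whs1), truck_at(t2,whs1), truck_at(t3,portA)}
  through step 1 (unload(p3,t2,whs1)): drop {pkg_at(p3,whs1)}, keep {truck_at(t2,whs1), truck_at(t3,portA)}, require {in(p3,t2), truck_at(t2,whs1)}
    → {in(p3,t2), truck_at(t2,whs1), truck_at(t3,portA)}

== RESULT ==
["in(p3,t2)", "truck_at(t2,whs1)", "truck_at(t3,portA)"]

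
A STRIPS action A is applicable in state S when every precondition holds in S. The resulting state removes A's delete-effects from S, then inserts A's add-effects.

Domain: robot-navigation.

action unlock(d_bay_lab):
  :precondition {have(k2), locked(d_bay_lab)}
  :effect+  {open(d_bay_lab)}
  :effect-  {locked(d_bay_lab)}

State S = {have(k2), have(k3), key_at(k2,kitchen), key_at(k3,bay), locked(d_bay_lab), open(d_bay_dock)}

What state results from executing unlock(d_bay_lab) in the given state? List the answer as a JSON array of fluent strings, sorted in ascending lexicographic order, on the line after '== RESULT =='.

Compute (S \ del) ∪ add:
  pre ⊆ S: {have(k2), locked(d_bay_lab)} ⊆ S  — applicable
  S \ del = {have(k2), have(k3), key_at(k2,kitchen), key_at(k3,bay), open(d_bay_dock)}
  ∪ add   = {have(k2), have(k3), key_at(k2,kitchen), key_at(k3,bay), open(d_bay_dock), open(d_bay_lab)}

== RESULT ==
["have(k2)", "have(k3)", "key_at(k2,kitchen)", "key_at(k3,bay)", "open(d_bay_dock)", "open(d_bay_lab)"]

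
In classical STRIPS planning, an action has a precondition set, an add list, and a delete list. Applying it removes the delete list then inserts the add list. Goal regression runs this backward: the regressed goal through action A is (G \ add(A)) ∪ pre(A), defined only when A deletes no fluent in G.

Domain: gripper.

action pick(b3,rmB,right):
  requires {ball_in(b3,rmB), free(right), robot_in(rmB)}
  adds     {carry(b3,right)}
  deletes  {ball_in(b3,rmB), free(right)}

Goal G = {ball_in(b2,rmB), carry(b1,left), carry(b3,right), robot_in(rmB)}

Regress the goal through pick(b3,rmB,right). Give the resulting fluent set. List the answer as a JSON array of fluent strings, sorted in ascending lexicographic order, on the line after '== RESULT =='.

Compute (G \ add) ∪ pre:
  G ∩ del = {}  (empty — regression defined)
  G \ add = {ball_in(b2,rmB), carry(b1,left), carry(b3,right), robot_in(rmB)} \ {carry(b3,right)} = {ball_in(b2,rmB), carry(b1,left), robot_in(rmB)}
  ∪ pre   = {ball_in(b2,rmB), carry(b1,left), robot_in(rmB)} ∪ {ball_in(b3,rmB), free(right), robot_in(rmB)}
          = {ball_in(b2,rmB), ball_in(b3,rmB), carry(b1,left), free(right), robot_in(rmB)}

== RESULT ==
["ball_in(b2,rmB)", "ball_in(b3,rmB)", "carry(b1,left)", "free(right)", "robot_in(rmB)"]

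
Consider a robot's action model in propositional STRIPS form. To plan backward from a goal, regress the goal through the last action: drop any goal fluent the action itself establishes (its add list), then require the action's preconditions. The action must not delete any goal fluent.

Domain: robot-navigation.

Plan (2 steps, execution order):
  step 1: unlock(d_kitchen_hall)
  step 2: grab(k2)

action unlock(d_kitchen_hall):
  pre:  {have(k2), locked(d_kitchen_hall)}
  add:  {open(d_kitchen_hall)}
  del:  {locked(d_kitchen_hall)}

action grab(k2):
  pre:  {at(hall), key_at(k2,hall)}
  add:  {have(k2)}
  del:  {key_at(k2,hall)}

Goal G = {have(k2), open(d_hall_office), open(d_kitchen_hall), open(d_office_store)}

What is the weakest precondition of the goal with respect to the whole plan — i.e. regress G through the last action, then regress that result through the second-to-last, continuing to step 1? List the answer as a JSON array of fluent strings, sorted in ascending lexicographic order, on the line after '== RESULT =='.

Work backward from the goal:
  through step 2 (grab(k2)): drop {have(k2)}, keep {open(d_hall_office), open(d_kitchen_hall), open(d_office_store)}, require {at(hall), key_at(k2,hall)}
    → {at(hall), key_at(k2,hall), open(d_hall_office), open(d_kitchen_hall), open(d_office_store)}
  through step 1 (unlock(d_kitchen_hall)): drop {open(d_kitchen_hall)}, keep {at(hall), key_at(k2,hall), open(d_hall_office), open(d_office_store)}, require {have(k2), locked(d_kitchen_hall)}
    → {at(hall), have(k2), key_at(k2,hall), locked(d_kitchen_hall), open(d_hall_office), open(d_office_store)}

== RESULT ==
["at(hall)", "have(k2)", "key_at(k2,hall)", "locked(d_kitchen_hall)", "open(d_hall_office)", "open(d_office_store)"]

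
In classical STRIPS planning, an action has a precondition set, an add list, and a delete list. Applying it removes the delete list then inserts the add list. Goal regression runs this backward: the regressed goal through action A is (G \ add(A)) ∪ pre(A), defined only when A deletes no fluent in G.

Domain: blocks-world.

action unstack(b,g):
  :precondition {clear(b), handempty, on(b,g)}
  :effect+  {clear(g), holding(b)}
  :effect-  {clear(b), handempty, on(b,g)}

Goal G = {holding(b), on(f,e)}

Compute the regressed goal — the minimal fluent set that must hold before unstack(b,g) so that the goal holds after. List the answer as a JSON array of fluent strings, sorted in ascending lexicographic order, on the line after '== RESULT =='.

Regress:
  G ∩ del = {}  (empty — regression defined)
  G \ add = {holding(b), on(f,e)} \ {clear(g), holding(b)} = {on(f,e)}
  ∪ pre   = {on(f,e)} ∪ {clear(b), handempty, on(b,g)}
          = {clear(b), handempty, on(b,g), on(f,e)}

== RESULT ==
["clear(b)", "handempty", "on(b,g)", "on(f,e)"]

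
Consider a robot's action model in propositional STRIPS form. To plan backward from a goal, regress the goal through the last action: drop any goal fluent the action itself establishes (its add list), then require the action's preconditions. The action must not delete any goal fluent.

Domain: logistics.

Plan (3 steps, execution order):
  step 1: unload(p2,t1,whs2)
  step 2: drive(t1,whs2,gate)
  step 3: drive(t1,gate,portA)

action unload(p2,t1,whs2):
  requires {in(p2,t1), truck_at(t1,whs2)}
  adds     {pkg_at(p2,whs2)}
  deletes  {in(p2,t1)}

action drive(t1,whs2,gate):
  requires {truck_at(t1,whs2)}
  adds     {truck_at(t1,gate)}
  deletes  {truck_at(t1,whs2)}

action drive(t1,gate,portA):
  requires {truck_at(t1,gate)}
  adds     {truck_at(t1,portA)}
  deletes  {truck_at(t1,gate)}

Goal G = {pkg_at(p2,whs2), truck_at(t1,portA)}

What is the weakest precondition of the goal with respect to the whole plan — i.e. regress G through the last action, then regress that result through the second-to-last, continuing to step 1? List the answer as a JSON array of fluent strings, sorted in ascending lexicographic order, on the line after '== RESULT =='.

Regress step by step:
  through step 3 (drive(t1,gate,portA)): drop {truck_at(t1,portA)}, keep {pkg_at(p2,whs2)}, require {truck_at(t1,gate)}
    → {pkg_at(p2,whs2), truck_at(t1,gate)}
  through step 2 (drive(t1,whs2,gate)): drop {truck_at(t1,gate)}, keep {pkg_at(p2,whs2)}, require {truck_at(t1,whs2)}
    → {pkg_at(p2,whs2), truck_at(t1,whs2)}
  through step 1 (unload(p2,t1,whs2)): drop {pkg_at(p2,whs2)}, keep {truck_at(t1,whs2)}, require {in(p2,t1), truck_at(t1,whs2)}
    → {in(p2,t1), truck_at(t1,whs2)}

== RESULT ==
["in(p2,t1)", "truck_at(t1,whs2)"]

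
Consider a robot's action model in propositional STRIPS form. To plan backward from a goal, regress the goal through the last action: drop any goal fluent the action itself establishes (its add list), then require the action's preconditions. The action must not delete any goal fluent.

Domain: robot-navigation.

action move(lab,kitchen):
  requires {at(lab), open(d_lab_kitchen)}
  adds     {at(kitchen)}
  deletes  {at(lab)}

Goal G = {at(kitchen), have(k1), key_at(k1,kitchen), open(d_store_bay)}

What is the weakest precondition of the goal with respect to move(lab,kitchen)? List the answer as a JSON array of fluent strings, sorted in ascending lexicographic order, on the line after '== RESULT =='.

Compute (G \ add) ∪ pre:
  G ∩ del = {}  (empty — regression defined)
  G \ add = {at(kitchen), have(k1), key_at(k1,kitchen), open(d_store_bay)} \ {at(kitchen)} = {have(k1), key_at(k1,kitchen), open(d_store_bay)}
  ∪ pre   = {have(k1), key_at(k1,kitchen), open(d_store_bay)} ∪ {at(lab), open(d_lab_kitchen)}
          = {at(lab), have(k1), key_at(k1,kitchen), open(d_lab_kitchen), open(d_store_bay)}

== RESULT ==
["at(lab)", "have(k1)", "key_at(k1,kitchen)", "open(d_lab_kitchen)", "open(d_store_bay)"]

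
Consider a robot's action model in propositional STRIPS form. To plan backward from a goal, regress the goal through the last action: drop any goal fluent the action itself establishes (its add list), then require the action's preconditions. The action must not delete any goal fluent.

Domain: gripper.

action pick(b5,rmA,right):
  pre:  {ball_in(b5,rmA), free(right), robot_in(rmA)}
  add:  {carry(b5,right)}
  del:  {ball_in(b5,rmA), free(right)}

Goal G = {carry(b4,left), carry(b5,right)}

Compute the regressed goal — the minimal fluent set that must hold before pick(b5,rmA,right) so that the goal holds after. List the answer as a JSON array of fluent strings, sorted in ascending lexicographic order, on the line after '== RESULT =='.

Regress:
  G ∩ del = {}  (empty — regression defined)
  G \ add = {carry(b4,left), carry(b5,right)} \ {carry(b5,right)} = {carry(b4,left)}
  ∪ pre   = {carry(b4,left)} ∪ {ball_in(b5,rmA), free(right), robot_in(rmA)}
          = {ball_in(b5,rmA), carry(b4,left), free(right), robot_in(rmA)}

== RESULT ==
["ball_in(b5,rmA)", "carry(b4,left)", "free(right)", "robot_in(rmA)"]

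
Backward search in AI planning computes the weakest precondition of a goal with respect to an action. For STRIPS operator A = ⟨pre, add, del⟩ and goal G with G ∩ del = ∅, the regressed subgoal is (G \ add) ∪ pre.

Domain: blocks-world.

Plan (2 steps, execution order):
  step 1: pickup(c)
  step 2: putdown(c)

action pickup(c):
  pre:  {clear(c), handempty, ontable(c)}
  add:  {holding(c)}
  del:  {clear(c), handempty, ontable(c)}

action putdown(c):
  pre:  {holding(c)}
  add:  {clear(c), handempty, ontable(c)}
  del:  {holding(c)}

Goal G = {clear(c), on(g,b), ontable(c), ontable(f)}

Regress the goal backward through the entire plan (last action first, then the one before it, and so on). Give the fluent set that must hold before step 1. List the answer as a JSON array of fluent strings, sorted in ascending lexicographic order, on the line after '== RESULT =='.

Regress step by step:
  through step 2 (putdown(c)): drop {clear(c), ontable(c)}, keep {on(g,b), ontable(f)}, require {holding(c)}
    → {holding(c), on(g,b), ontable(f)}
  through step 1 (pickup(c)): drop {holding(c)}, keep {on(g,b), ontable(f)}, require {clear(c), handempty, ontable(c)}
    → {clear(c), handempty, on(g,b), ontable(c), ontable(f)}

== RESULT ==
["clear(c)", "handempty", "on(g,b)", "ontable(c)", "ontable(f)"]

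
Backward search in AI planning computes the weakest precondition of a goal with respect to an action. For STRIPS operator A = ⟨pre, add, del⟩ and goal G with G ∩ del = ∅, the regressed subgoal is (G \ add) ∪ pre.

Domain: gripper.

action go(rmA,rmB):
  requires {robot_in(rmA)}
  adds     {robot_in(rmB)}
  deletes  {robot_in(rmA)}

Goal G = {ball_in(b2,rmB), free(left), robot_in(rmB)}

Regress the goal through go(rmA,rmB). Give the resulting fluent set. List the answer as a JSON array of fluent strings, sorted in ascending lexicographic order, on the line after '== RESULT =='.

Compute (G \ add) ∪ pre:
  G ∩ del = {}  (empty — regression defined)
  G \ add = {ball_in(b2,rmB), free(left), robot_in(rmB)} \ {robot_in(rmB)} = {ball_in(b2,rmB), free(left)}
  ∪ pre   = {ball_in(b2,rmB), free(left)} ∪ {robot_in(rmA)}
          = {ball_in(b2,rmB), free(left), robot_in(rmA)}

== RESULT ==
["ball_in(b2,rmB)", "free(left)", "robot_in(rmA)"]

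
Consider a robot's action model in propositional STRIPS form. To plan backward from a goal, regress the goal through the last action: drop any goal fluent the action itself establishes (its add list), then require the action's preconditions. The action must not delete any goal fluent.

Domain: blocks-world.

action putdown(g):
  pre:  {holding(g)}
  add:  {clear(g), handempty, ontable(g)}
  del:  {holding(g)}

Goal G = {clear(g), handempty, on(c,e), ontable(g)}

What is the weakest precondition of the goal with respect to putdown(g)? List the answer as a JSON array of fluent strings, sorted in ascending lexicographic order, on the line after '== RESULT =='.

Compute (G \ add) ∪ pre:
  G ∩ del = {}  (empty — regression defined)
  G \ add = {clear(g), handempty, on(c,e), ontable(g)} \ {clear(g), handempty, ontable(g)} = {on(c,e)}
  ∪ pre   = {on(c,e)} ∪ {holding(g)}
          = {holding(g), on(c,e)}

== RESULT ==
["holding(g)", "on(c,e)"]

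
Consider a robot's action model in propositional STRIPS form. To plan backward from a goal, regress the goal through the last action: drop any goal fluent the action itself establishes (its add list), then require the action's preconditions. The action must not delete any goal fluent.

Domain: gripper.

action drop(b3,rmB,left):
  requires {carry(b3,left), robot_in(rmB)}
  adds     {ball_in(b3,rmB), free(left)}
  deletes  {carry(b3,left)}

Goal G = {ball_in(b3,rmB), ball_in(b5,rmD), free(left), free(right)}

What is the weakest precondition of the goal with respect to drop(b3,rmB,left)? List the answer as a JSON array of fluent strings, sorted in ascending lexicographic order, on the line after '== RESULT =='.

Regress:
  G ∩ del = {}  (empty — regression defined)
  G \ add = {ball_in(b3,rmB), ball_in(b5,rmD), free(left), free(right)} \ {ball_in(b3,rmB), free(left)} = {ball_in(b5,rmD), free(right)}
  ∪ pre   = {ball_in(b5,rmD), free(right)} ∪ {carry(b3,left), robot_in(rmB)}
          = {ball_in(b5,rmD), carry(b3,left), free(right), robot_in(rmB)}

== RESULT ==
["ball_in(b5,rmD)", "carry(b3,left)", "free(right)", "robot_in(rmB)"]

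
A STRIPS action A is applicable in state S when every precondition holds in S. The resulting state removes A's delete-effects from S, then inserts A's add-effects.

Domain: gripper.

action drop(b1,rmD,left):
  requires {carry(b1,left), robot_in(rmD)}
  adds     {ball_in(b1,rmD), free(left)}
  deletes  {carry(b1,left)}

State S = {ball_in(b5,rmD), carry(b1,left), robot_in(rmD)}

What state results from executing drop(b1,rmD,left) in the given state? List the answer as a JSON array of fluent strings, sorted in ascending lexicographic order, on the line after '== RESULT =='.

Compute (S \ del) ∪ add:
  pre ⊆ S: {carry(b1,left), robot_in(rmD)} ⊆ S  — applicable
  S \ del = {ball_in(b5,rmD), robot_in(rmD)}
  ∪ add   = {ball_in(b1,rmD), ball_in(b5,rmD), free(left), robot_in(rmD)}

== RESULT ==
["ball_in(b1,rmD)", "ball_in(b5,rmD)", "free(left)", "robot_in(rmD)"]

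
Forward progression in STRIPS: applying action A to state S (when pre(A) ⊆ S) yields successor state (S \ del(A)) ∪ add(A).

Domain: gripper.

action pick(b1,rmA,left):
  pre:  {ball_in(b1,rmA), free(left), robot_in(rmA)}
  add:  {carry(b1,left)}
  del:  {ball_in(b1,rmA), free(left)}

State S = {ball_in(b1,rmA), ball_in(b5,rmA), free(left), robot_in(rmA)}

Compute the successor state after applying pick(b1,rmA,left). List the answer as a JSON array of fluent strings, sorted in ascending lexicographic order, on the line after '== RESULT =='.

Compute (S \ del) ∪ add:
  pre ⊆ S: {ball_in(b1,rmA), free(left), robot_in(rmA)} ⊆ S  — applicable
  S \ del = {ball_in(b5,rmA), robot_in(rmA)}
  ∪ add   = {ball_in(b5,rmA), carry(b1,left), robot_in(rmA)}

== RESULT ==
["ball_in(b5,rmA)", "carry(b1,left)", "robot_in(rmA)"]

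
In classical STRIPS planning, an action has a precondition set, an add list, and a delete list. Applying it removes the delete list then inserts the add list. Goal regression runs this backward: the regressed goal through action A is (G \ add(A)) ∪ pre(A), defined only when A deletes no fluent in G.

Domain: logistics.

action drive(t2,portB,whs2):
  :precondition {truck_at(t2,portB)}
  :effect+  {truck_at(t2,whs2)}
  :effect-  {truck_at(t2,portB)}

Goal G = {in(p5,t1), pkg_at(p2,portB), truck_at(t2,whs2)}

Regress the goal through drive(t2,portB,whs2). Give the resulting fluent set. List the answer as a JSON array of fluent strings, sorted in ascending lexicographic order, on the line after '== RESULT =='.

Compute (G \ add) ∪ pre:
  G ∩ del = {}  (empty — regression defined)
  G \ add = {in(p5,t1), pkg_at(p2,portB), truck_at(t2,whs2)} \ {truck_at(t2,whs2)} = {in(p5,t1), pkg_at(p2,portB)}
  ∪ pre   = {in(p5,t1), pkg_at(p2,portB)} ∪ {truck_at(t2,portB)}
          = {in(p5,t1), pkg_at(p2,portB), truck_at(t2,portB)}

== RESULT ==
["in(p5,t1)", "pkg_at(p2,portB)", "truck_at(t2,portB)"]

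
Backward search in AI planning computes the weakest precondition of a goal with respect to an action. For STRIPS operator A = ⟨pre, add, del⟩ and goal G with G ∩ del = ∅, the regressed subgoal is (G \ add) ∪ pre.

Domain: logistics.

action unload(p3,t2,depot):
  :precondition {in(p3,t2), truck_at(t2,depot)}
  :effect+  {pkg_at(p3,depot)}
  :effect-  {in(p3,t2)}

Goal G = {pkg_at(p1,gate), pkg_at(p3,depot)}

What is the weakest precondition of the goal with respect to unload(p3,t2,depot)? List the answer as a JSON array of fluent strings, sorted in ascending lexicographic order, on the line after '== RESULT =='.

Regress:
  G ∩ del = {}  (empty — regression defined)
  G \ add = {pkg_at(p1,gate), pkg_at(p3,depot)} \ {pkg_at(p3,depot)} = {pkg_at(p1,gate)}
  ∪ pre   = {pkg_at(p1,gate)} ∪ {in(p3,t2), truck_at(t2,depot)}
          = {in(p3,t2), pkg_at(p1,gate), truck_at(t2,depot)}

== RESULT ==
["in(p3,t2)", "pkg_at(p1,gate)", "truck_at(t2,depot)"]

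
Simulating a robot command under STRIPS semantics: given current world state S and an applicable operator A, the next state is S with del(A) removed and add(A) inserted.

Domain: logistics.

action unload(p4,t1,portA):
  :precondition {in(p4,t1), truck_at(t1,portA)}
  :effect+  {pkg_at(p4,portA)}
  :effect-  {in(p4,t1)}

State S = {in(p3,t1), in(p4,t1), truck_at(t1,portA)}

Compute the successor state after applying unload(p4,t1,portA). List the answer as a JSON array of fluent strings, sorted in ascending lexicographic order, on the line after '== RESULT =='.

Compute (S \ del) ∪ add:
  pre ⊆ S: {in(p4,t1), truck_at(t1,portA)} ⊆ S  — applicable
  S \ del = {in(p3,t1), truck_at(t1,portA)}
  ∪ add   = {in(p3,t1), pkg_at(p4,portA), truck_at(t1,portA)}

== RESULT ==
["in(p3,t1)", "pkg_at(p4,portA)", "truck_at(t1,portA)"]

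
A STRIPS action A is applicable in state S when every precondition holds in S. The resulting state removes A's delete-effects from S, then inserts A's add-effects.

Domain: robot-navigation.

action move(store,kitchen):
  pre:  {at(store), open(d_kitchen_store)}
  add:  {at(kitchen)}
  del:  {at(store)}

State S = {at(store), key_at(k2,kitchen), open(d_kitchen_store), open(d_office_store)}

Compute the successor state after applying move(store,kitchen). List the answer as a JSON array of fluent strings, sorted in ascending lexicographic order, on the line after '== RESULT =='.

Compute (S \ del) ∪ add:
  pre ⊆ S: {at(store), open(d_kitchen_store)} ⊆ S  — applicable
  S \ del = {key_at(k2,kitchen), open(d_kitchen_store), open(d_office_store)}
  ∪ add   = {at(kitchen), key_at(k2,kitchen), open(d_kitchen_store), open(d_office_store)}

== RESULT ==
["at(kitchen)", "key_at(k2,kitchen)", "open(d_kitchen_store)", "open(d_office_store)"]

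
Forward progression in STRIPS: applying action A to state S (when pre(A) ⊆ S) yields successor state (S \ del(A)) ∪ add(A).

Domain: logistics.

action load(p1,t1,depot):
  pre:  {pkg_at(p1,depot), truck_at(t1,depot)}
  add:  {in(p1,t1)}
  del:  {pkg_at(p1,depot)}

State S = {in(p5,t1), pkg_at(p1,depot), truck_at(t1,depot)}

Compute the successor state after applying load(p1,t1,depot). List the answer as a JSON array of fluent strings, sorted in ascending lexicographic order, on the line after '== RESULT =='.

Progress:
  pre ⊆ S: {pkg_at(p1,depot), truck_at(t1,depot)} ⊆ S  — applicable
  S \ del = {in(p5,t1), truck_at(t1,depot)}
  ∪ add   = {in(p1,t1), in(p5,t1), truck_at(t1,depot)}

== RESULT ==
["in(p1,t1)", "in(p5,t1)", "truck_at(t1,depot)"]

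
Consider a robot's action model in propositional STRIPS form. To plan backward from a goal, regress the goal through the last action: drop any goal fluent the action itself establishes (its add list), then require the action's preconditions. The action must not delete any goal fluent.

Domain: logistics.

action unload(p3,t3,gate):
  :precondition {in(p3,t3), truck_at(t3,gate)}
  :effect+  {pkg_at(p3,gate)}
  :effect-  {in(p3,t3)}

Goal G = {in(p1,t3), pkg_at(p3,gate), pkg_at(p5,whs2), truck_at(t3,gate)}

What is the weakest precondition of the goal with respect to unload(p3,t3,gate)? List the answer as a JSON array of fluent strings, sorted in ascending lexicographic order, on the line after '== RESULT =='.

Compute (G \ add) ∪ pre:
  G ∩ del = {}  (empty — regression defined)
  G \ add = {in(p1,t3), pkg_at(p3,gate), pkg_at(p5,whs2), truck_at(t3,gate)} \ {pkg_at(p3,gate)} = {in(p1,t3), pkg_at(p5,whs2), truck_at(t3,gate)}
  ∪ pre   = {in(p1,t3), pkg_at(p5,whs2), truck_at(t3,gate)} ∪ {in(p3,t3), truck_at(t3,gate)}
          = {in(p1,t3), in(p3,t3), pkg_at(p5,whs2), truck_at(t3,gate)}

== RESULT ==
["in(p1,t3)", "in(p3,t3)", "pkg_at(p5,whs2)", "truck_at(t3,gate)"]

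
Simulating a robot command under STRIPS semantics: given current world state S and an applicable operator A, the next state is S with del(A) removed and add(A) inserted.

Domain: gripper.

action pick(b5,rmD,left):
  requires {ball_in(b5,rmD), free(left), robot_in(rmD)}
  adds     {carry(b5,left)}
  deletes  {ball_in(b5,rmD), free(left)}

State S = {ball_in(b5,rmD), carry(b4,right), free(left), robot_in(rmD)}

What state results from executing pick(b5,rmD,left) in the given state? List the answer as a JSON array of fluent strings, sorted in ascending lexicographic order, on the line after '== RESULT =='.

Progress:
  pre ⊆ S: {ball_in(b5,rmD), free(left), robot_in(rmD)} ⊆ S  — applicable
  S \ del = {carry(b4,right), robot_in(rmD)}
  ∪ add   = {carry(b4,right), carry(b5,left), robot_in(rmD)}

== RESULT ==
["carry(b4,right)", "carry(b5,left)", "robot_in(rmD)"]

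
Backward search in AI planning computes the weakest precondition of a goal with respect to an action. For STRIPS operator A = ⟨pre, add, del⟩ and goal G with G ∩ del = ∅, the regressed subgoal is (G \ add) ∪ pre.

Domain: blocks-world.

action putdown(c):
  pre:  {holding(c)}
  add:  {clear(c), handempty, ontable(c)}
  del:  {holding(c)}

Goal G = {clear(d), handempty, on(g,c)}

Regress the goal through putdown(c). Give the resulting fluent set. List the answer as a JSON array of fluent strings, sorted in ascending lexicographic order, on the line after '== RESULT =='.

Regress:
  G ∩ del = {}  (empty — regression defined)
  G \ add = {clear(d), handempty, on(g,c)} \ {clear(c), handempty, ontable(c)} = {clear(d), on(g,c)}
  ∪ pre   = {clear(d), on(g,c)} ∪ {holding(c)}
          = {clear(d), holding(c), on(g,c)}

== RESULT ==
["clear(d)", "holding(c)", "on(g,c)"]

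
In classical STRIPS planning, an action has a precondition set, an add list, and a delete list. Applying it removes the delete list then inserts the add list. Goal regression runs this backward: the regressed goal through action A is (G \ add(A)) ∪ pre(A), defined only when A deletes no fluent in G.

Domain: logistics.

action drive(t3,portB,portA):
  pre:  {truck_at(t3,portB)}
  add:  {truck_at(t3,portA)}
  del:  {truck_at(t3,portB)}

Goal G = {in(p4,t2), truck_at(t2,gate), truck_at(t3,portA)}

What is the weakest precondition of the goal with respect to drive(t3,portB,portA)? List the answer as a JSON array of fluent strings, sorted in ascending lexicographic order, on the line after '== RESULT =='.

Regress:
  G ∩ del = {}  (empty — regression defined)
  G \ add = {in(p4,t2), truck_at(t2,gate), truck_at(t3,portA)} \ {truck_at(t3,portA)} = {in(p4,t2), truck_at(t2,gate)}
  ∪ pre   = {in(p4,t2), truck_at(t2,gate)} ∪ {truck_at(t3,portB)}
          = {in(p4,t2), truck_at(t2,gate), truck_at(t3,portB)}

== RESULT ==
["in(p4,t2)", "truck_at(t2,gate)", "truck_at(t3,portB)"]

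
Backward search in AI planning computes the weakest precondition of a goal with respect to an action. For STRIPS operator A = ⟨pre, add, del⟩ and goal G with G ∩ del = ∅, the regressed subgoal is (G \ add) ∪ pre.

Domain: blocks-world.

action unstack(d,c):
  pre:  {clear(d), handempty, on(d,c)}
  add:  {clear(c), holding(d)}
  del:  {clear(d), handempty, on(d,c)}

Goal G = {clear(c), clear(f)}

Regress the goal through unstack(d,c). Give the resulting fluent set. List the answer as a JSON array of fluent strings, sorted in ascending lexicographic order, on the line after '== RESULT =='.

Regress:
  G ∩ del = {}  (empty — regression defined)
  G \ add = {clear(c), clear(f)} \ {clear(c), holding(d)} = {clear(f)}
  ∪ pre   = {clear(f)} ∪ {clear(d), handempty, on(d,c)}
          = {clear(d), clear(f), handempty, on(d,c)}

== RESULT ==
["clear(d)", "clear(f)", "handempty", "on(d,c)"]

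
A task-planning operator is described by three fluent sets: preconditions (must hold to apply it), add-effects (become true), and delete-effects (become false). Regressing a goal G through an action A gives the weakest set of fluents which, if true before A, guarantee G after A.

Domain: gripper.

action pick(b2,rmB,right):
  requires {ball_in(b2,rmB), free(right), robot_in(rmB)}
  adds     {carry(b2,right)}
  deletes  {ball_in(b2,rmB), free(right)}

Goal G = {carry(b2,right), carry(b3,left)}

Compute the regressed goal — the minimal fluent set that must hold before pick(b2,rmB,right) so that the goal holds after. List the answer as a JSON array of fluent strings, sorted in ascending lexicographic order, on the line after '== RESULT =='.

Regress:
  G ∩ del = {}  (empty — regression defined)
  G \ add = {carry(b2,right), carry(b3,left)} \ {carry(b2,right)} = {carry(b3,left)}
  ∪ pre   = {carry(b3,left)} ∪ {ball_in(b2,rmB), free(right), robot_in(rmB)}
          = {ball_in(b2,rmB), carry(b3,left), free(right), robot_in(rmB)}

== RESULT ==
["ball_in(b2,rmB)", "carry(b3,left)", "free(right)", "robot_in(rmB)"]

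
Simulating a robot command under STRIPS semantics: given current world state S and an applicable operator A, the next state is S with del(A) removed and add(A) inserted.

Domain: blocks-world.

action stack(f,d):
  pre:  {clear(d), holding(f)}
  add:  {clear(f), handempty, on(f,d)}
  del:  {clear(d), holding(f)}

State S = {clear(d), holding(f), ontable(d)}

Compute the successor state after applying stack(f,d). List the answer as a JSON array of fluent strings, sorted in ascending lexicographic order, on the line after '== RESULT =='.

Compute (S \ del) ∪ add:
  pre ⊆ S: {clear(d), holding(f)} ⊆ S  — applicable
  S \ del = {ontable(d)}
  ∪ add   = {clear(f), handempty, on(f,d), ontable(d)}

== RESULT ==
["clear(f)", "handempty", "on(f,d)", "ontable(d)"]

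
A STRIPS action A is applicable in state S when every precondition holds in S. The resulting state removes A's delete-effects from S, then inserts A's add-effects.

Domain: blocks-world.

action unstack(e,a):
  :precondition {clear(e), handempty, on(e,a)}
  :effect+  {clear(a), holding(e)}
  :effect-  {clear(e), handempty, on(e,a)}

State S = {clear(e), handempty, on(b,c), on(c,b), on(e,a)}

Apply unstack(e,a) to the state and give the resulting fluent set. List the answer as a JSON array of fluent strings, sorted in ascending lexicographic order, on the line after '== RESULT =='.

Compute (S \ del) ∪ add:
  pre ⊆ S: {clear(e), handempty, on(e,a)} ⊆ S  — applicable
  S \ del = {on(b,c), on(c,b)}
  ∪ add   = {clear(a), holding(e), on(b,c), on(c,b)}

== RESULT ==
["clear(a)", "holding(e)", "on(b,c)", "on(c,b)"]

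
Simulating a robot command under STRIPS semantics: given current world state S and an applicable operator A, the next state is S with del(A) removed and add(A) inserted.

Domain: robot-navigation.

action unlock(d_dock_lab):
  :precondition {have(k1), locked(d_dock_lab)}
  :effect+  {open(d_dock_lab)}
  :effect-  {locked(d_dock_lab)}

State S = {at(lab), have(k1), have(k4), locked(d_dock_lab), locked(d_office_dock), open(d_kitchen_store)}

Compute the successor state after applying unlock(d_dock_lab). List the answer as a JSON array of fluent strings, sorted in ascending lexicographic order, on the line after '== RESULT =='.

Progress:
  pre ⊆ S: {have(k1), locked(d_dock_lab)} ⊆ S  — applicable
  S \ del = {at(lab), have(k1), have(k4), locked(d_office_dock), open(d_kitchen_store)}
  ∪ add   = {at(lab), have(k1), have(k4), locked(d_office_dock), open(d_dock_lab), open(d_kitchen_store)}

== RESULT ==
["at(lab)", "have(k1)", "have(k4)", "locked(d_office_dock)", "open(d_dock_lab)", "open(d_kitchen_store)"]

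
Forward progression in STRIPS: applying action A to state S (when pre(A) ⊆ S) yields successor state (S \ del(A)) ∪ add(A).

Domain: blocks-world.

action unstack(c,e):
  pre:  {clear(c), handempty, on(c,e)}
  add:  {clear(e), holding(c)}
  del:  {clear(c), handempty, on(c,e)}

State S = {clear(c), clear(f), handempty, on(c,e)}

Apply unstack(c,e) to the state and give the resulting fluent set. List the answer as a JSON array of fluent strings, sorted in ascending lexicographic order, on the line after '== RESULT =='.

Compute (S \ del) ∪ add:
  pre ⊆ S: {clear(c), handempty, on(c,e)} ⊆ S  — applicable
  S \ del = {clear(f)}
  ∪ add   = {clear(e), clear(f), holding(c)}

== RESULT ==
["clear(e)", "clear(f)", "holding(c)"]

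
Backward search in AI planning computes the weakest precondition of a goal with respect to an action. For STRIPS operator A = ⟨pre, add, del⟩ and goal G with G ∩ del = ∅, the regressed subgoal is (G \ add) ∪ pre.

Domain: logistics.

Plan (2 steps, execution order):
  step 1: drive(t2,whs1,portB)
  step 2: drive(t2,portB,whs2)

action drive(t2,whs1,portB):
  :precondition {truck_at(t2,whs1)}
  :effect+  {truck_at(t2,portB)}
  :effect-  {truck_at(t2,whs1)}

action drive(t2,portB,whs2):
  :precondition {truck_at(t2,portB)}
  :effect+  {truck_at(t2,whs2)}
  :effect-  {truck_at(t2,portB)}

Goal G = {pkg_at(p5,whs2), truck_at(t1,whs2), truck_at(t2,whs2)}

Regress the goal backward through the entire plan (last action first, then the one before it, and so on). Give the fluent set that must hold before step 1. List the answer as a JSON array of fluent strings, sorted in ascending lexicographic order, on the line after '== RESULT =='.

Work backward from the goal:
  through step 2 (drive(t2,portB,whs2)): drop {truck_at(t2,whs2)}, keep {pkg_at(p5,whs2), truck_at(t1,whs2)}, require {truck_at(t2,portB)}
    → {pkg_at(p5,whs2), truck_at(t1,whs2), truck_at(t2,portB)}
  through step 1 (drive(t2,whs1,portB)): drop {truck_at(t2,portB)}, keep {pkg_at(p5,whs2), truck_at(t1,whs2)}, require {truck_at(t2,whs1)}
    → {pkg_at(p5,whs2), truck_at(t1,whs2), truck_at(t2,whs1)}

== RESULT ==
["pkg_at(p5,whs2)", "truck_at(t1,whs2)", "truck_at(t2,whs1)"]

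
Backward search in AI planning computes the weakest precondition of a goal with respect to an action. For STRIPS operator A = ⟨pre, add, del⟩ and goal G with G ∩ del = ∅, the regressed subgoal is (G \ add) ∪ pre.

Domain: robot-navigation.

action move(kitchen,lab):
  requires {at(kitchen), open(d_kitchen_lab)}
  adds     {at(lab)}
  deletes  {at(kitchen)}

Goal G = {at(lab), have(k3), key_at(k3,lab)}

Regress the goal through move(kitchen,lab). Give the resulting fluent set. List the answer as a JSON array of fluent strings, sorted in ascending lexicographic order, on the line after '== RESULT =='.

Compute (G \ add) ∪ pre:
  G ∩ del = {}  (empty — regression defined)
  G \ add = {at(lab), have(k3), key_at(k3,lab)} \ {at(lab)} = {have(k3), key_at(k3,lab)}
  ∪ pre   = {have(k3), key_at(k3,lab)} ∪ {at(kitchen), open(d_kitchen_lab)}
          = {at(kitchen), have(k3), key_at(k3,lab), open(d_kitchen_lab)}

== RESULT ==
["at(kitchen)", "have(k3)", "key_at(k3,lab)", "open(d_kitchen_lab)"]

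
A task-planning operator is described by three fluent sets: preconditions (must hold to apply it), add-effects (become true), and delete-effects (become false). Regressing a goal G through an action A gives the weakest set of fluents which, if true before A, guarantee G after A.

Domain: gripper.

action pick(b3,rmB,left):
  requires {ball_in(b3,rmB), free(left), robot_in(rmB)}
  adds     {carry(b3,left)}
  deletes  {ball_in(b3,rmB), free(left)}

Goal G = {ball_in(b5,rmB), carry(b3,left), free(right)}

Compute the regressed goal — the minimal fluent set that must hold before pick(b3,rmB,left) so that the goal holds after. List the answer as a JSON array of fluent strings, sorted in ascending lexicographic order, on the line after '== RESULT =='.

Regress:
  G ∩ del = {}  (empty — regression defined)
  G \ add = {ball_in(b5,rmB), carry(b3,left), free(right)} \ {carry(b3,left)} = {ball_in(b5,rmB), free(right)}
  ∪ pre   = {ball_in(b5,rmB), free(right)} ∪ {ball_in(b3,rmB), free(left), robot_in(rmB)}
          = {ball_in(b3,rmB), ball_in(b5,rmB), free(left), free(right), robot_in(rmB)}

== RESULT ==
["ball_in(b3,rmB)", "ball_in(b5,rmB)", "free(left)", "free(right)", "robot_in(rmB)"]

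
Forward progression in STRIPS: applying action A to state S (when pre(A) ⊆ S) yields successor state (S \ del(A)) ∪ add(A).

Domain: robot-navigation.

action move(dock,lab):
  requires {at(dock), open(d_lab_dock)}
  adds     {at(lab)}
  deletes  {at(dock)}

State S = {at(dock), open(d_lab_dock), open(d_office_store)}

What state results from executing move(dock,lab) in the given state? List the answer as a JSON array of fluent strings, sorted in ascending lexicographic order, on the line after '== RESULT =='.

Compute (S \ del) ∪ add:
  pre ⊆ S: {at(dock), open(d_lab_dock)} ⊆ S  — applicable
  S \ del = {open(d_lab_dock), open(d_office_store)}
  ∪ add   = {at(lab), open(d_lab_dock), open(d_office_store)}

== RESULT ==
["at(lab)", "open(d_lab_dock)", "open(d_office_store)"]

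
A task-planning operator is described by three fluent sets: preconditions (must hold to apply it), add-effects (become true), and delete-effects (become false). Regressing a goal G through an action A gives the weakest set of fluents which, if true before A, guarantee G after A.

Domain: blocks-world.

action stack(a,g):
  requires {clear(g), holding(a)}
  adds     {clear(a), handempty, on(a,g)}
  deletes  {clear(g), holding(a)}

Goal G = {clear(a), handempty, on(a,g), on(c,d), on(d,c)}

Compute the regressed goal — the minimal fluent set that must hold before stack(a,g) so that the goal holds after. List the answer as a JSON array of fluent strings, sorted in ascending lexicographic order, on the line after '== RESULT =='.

Regress:
  G ∩ del = {}  (empty — regression defined)
  G \ add = {clear(a), handempty, on(a,g), on(c,d), on(d,c)} \ {clear(a), handempty, on(a,g)} = {on(c,d), on(d,c)}
  ∪ pre   = {on(c,d), on(d,c)} ∪ {clear(g), holding(a)}
          = {clear(g), holding(a), on(c,d), on(d,c)}

== RESULT ==
["clear(g)", "holding(a)", "on(c,d)", "on(d,c)"]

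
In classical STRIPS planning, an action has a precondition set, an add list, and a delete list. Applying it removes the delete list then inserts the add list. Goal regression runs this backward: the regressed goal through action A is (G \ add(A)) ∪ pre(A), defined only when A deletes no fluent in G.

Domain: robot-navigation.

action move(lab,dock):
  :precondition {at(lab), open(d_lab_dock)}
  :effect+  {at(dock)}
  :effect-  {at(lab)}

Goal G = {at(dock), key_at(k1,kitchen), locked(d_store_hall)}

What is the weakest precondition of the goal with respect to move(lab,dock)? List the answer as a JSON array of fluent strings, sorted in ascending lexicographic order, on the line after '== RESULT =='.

Regress:
  G ∩ del = {}  (empty — regression defined)
  G \ add = {at(dock), key_at(k1,kitchen), locked(d_store_hall)} \ {at(dock)} = {key_at(k1,kitchen), locked(d_store_hall)}
  ∪ pre   = {key_at(k1,kitchen), locked(d_store_hall)} ∪ {at(lab), open(d_lab_dock)}
          = {at(lab), key_at(k1,kitchen), locked(d_store_hall), open(d_lab_dock)}

== RESULT ==
["at(lab)", "key_at(k1,kitchen)", "locked(d_store_hall)", "open(d_lab_dock)"]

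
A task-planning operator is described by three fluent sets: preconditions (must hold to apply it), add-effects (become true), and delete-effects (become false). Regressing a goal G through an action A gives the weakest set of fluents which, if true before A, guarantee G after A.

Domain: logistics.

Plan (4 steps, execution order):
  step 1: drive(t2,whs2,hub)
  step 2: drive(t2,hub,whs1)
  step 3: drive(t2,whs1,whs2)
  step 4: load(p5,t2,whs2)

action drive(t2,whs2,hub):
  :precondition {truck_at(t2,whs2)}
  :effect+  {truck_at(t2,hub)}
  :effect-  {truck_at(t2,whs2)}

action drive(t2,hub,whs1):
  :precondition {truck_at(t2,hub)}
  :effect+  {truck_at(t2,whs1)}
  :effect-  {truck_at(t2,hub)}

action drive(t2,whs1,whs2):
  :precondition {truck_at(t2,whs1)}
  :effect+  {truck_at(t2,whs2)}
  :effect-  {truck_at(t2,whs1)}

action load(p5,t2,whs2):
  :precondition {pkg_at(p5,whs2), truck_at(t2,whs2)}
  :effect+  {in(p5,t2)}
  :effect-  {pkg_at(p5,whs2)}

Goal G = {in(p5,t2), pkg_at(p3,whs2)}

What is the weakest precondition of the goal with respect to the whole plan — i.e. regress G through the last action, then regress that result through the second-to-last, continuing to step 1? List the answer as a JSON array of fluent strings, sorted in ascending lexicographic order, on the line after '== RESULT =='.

Regress step by step:
  through step 4 (load(p5,t2,whs2)): drop {in(p5,t2)}, keep {pkg_at(p3,whs2)}, require {pkg_at(p5,whs2), truck_at(t2,whs2)}
    → {pkg_at(p3,whs2), pkg_at(p5,whs2), truck_at(t2,whs2)}
  through step 3 (drive(t2,whs1,whs2)): drop {truck_at(t2,whs2)}, keep {pkg_at(p3,whs2), pkg_at(p5,whs2)}, require {truck_at(t2,whs1)}
    → {pkg_at(p3,whs2), pkg_at(p5,whs2), truck_at(t2,whs1)}
  through step 2 (drive(t2,hub,whs1)): drop {truck_at(t2,whs1)}, keep {pkg_at(p3,whs2), pkg_at(p5,whs2)}, require {truck_at(t2,hub)}
    → {pkg_at(p3,whs2), pkg_at(p5,whs2), truck_at(t2,hub)}
  through step 1 (drive(t2,whs2,hub)): drop {truck_at(t2,hub)}, keep {pkg_at(p3,whs2), pkg_at(p5,whs2)}, require {truck_at(t2,whs2)}
    → {pkg_at(p3,whs2), pkg_at(p5,whs2), truck_at(t2,whs2)}

== RESULT ==
["pkg_at(p3,whs2)", "pkg_at(p5,whs2)", "truck_at(t2,whs2)"]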